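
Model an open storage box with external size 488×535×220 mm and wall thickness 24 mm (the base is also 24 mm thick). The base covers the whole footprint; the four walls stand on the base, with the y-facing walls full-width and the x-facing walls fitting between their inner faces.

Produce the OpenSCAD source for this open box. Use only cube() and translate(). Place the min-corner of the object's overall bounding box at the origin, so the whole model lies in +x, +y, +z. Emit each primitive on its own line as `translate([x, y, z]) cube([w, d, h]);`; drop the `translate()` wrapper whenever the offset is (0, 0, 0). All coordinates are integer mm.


cube([488, 535, 24]);
translate([0, 0, 24]) cube([488, 24, 196]);
translate([0, 511, 24]) cube([488, 24, 196]);
translate([0, 24, 24]) cube([24, 487, 196]);
translate([464, 24, 24]) cube([24, 487, 196]);


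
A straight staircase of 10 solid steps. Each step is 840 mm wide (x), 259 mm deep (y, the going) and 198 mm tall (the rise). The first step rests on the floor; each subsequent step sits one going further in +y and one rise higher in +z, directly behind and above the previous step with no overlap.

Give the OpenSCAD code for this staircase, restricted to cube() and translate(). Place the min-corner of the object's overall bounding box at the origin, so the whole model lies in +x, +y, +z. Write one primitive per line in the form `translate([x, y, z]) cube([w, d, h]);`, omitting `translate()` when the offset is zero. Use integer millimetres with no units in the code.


cube([840, 259, 198]);
translate([0, 259, 198]) cube([840, 259, 198]);
translate([0, 518, 396]) cube([840, 259, 198]);
translate([0, 777, 594]) cube([840, 259, 198]);
translate([0, 1036, 792]) cube([840, 259, 198]);
translate([0, 1295, 990]) cube([840, 259, 198]);
translate([0, 1554, 1188]) cube([840, 259, 198]);
translate([0, 1813, 1386]) cube([840, 259, 198]);
translate([0, 2072, 1584]) cube([840, 259, 198]);
translate([0, 2331, 1782]) cube([840, 259, 198]);


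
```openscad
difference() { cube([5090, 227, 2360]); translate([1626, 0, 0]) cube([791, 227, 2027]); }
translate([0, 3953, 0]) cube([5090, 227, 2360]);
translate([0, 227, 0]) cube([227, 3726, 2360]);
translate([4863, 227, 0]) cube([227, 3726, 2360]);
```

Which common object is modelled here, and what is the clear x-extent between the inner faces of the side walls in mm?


A single room. The interior width is 4636 mm.

Four walls enclosing a rectangle with a door in the front wall — a room. Outside width 5090 minus two 227 mm walls gives 4636 mm.


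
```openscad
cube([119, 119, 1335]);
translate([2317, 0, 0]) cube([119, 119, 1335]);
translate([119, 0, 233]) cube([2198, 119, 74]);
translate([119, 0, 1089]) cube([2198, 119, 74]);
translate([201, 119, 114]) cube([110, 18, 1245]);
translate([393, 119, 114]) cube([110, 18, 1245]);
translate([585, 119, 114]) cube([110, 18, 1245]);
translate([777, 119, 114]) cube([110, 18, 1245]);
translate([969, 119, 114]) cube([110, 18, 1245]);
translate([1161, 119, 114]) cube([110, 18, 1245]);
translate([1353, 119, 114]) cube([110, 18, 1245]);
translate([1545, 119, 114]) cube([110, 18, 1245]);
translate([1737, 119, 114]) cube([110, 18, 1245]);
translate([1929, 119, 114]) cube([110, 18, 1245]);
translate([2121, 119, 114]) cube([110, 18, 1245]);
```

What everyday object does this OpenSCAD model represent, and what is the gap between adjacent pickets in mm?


A fence section. The picket gap is 82 mm.

Two posts, two rails, 11 pickets — a fence section. Span 2198 mm holds 11 pickets of 110 mm with 12 equal gaps: ⌊(2198 − 11·110) / 12⌋ = 82 mm.


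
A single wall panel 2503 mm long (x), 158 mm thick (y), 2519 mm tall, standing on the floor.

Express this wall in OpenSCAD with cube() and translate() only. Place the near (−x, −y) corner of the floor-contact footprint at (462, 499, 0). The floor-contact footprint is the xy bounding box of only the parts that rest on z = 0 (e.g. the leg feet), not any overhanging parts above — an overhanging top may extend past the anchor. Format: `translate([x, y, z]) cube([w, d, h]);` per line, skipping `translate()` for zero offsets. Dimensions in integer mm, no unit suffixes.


translate([462, 499, 0]) cube([2503, 158, 2519]);


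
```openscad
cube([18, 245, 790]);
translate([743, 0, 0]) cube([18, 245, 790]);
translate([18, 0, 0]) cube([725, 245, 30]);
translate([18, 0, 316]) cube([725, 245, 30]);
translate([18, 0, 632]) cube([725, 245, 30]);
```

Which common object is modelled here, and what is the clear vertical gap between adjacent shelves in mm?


A bookshelf. The clear shelf gap is 286 mm.

Two tall side panels with 3 horizontal boards between them — a bookshelf. The first two shelf undersides are at z = 0 and z = 316; with shelf thickness 30, the clear gap is 316 − 0 − 30 = 286 mm.


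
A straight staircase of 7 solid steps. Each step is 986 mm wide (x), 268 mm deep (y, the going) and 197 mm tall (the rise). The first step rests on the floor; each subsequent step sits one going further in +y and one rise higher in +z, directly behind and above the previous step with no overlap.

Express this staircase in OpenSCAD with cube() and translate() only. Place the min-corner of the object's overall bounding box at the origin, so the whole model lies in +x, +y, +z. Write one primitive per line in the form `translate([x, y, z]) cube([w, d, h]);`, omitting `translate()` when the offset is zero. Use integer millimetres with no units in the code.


cube([986, 268, 197]);
translate([0, 268, 197]) cube([986, 268, 197]);
translate([0, 536, 394]) cube([986, 268, 197]);
translate([0, 804, 591]) cube([986, 268, 197]);
translate([0, 1072, 788]) cube([986, 268, 197]);
translate([0, 1340, 985]) cube([986, 268, 197]);
translate([0, 1608, 1182]) cube([986, 268, 197]);


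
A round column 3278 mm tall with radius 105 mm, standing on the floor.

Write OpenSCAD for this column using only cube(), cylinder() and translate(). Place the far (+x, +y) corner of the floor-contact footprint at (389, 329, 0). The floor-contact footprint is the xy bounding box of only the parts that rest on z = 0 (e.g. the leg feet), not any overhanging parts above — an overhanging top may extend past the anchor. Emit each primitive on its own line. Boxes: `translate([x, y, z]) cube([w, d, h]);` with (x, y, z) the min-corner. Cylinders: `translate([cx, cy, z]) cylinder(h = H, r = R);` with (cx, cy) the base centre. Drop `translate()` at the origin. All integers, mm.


translate([284, 224, 0]) cylinder(h = 3278, r = 105);


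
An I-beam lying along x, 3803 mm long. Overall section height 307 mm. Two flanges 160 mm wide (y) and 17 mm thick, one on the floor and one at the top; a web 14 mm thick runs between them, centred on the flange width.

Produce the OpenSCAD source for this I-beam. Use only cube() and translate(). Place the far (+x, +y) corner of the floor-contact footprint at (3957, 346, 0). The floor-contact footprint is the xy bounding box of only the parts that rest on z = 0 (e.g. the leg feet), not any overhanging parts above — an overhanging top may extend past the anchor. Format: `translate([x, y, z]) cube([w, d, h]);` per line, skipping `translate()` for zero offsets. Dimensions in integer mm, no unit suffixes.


translate([154, 186, 0]) cube([3803, 160, 17]);
translate([154, 259, 17]) cube([3803, 14, 273]);
translate([154, 186, 290]) cube([3803, 160, 17]);


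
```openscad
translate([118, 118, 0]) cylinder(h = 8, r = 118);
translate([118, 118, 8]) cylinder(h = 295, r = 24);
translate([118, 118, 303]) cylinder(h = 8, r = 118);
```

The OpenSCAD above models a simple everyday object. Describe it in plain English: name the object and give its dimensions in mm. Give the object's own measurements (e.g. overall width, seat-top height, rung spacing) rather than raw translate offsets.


A spool: two coaxial disc flanges of radius 118 mm and thickness 8 mm, joined by a core cylinder of radius 24 mm and height 295 mm. The lower flange rests on z = 0 and the three cylinders share a vertical axis.


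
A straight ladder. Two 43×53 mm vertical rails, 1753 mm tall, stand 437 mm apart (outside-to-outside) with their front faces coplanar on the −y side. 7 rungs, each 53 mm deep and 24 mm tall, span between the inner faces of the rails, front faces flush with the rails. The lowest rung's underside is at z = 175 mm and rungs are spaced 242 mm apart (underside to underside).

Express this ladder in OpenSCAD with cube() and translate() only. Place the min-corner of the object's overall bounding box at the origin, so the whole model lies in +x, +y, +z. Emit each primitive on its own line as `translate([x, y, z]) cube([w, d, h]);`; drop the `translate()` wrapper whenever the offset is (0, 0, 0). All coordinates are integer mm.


cube([43, 53, 1753]);
translate([394, 0, 0]) cube([43, 53, 1753]);
translate([43, 0, 175]) cube([351, 53, 24]);
translate([43, 0, 417]) cube([351, 53, 24]);
translate([43, 0, 659]) cube([351, 53, 24]);
translate([43, 0, 901]) cube([351, 53, 24]);
translate([43, 0, 1143]) cube([351, 53, 24]);
translate([43, 0, 1385]) cube([351, 53, 24]);
translate([43, 0, 1627]) cube([351, 53, 24]);


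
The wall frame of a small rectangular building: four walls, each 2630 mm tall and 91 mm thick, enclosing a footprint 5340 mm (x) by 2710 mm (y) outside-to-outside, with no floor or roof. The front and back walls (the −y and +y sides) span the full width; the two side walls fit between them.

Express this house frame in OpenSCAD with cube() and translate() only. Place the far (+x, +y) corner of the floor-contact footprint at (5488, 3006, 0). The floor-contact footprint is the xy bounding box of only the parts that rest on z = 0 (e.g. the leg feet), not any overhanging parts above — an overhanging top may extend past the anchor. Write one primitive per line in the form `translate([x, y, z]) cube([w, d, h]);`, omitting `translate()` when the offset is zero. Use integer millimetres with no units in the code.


translate([148, 296, 0]) cube([5340, 91, 2630]);
translate([148, 2915, 0]) cube([5340, 91, 2630]);
translate([148, 387, 0]) cube([91, 2528, 2630]);
translate([5397, 387, 0]) cube([91, 2528, 2630]);


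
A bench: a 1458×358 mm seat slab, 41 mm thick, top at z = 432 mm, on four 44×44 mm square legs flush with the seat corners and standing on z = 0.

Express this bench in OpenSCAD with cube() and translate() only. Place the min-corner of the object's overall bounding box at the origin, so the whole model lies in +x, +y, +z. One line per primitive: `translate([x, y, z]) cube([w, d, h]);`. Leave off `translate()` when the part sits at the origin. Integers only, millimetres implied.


translate([0, 0, 391]) cube([1458, 358, 41]);
cube([44, 44, 391]);
translate([0, 314, 0]) cube([44, 44, 391]);
translate([1414, 0, 0]) cube([44, 44, 391]);
translate([1414, 314, 0]) cube([44, 44, 391]);


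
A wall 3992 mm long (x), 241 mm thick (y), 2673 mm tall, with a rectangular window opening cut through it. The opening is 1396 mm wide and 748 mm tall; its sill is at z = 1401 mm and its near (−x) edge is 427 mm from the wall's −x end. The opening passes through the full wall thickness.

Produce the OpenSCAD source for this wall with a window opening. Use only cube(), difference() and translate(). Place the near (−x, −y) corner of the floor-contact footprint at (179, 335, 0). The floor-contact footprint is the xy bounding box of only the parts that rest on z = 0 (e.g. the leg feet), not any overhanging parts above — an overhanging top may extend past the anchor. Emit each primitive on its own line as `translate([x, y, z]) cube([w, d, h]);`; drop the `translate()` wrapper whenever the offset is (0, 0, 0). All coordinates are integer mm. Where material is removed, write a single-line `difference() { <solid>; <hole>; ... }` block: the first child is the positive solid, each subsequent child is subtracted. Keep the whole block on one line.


difference() { translate([179, 335, 0]) cube([3992, 241, 2673]); translate([606, 335, 1401]) cube([1396, 241, 748]); }


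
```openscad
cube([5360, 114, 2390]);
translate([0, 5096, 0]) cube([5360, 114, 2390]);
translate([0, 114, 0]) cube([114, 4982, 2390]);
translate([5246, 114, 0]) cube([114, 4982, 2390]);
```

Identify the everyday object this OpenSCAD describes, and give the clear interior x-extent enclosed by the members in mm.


A house (or room) frame. The interior width is 5132 mm.

Four 2390 mm walls enclosing a rectangle with no floor or roof — a room or house frame. Outside width is 5360 mm and wall thickness is 114 mm, so the interior width is 5360 − 2 × 114 = 5132 mm.


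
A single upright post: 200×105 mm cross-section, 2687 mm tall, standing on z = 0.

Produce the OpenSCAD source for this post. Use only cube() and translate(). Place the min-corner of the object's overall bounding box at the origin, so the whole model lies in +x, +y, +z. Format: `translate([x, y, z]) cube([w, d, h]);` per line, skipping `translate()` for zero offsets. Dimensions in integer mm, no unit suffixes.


cube([200, 105, 2687]);


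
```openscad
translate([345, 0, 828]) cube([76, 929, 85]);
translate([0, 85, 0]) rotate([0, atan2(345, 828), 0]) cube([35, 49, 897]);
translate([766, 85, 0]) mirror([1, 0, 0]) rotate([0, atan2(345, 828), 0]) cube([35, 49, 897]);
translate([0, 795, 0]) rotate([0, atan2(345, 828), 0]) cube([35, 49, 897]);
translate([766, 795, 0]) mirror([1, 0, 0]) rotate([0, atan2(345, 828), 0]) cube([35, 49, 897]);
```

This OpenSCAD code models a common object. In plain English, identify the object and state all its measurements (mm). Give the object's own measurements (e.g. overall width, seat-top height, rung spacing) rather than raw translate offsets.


A sawhorse. A 76×929×85 mm beam (x, y, z) sits on two A-frame leg pairs. Each pair is two raked legs of 35×49 mm section (49 mm along y) splaying symmetrically in x. Each leg rises 828 mm vertically over 345 mm of horizontal reach and is 897 mm long along its own axis. Every leg's outer bottom edge rests on the floor and its outer top edge meets a bottom edge of the beam — the left legs (tilting toward +x) meet the beam's −x bottom edge, the right legs (their mirror images, tilting toward −x) meet its +x bottom edge — so the leg tops tuck under the beam, the beam's underside is 828 mm above the floor, and the feet are 766 mm apart outside-to-outside with the beam centred between them. The two leg pairs are set in 85 mm from either end of the beam.


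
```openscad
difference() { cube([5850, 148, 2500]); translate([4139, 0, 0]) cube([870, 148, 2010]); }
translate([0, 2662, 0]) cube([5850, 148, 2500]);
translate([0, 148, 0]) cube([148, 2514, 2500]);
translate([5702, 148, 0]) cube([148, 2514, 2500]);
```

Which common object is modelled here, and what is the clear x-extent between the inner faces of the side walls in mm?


A single room. The interior width is 5554 mm.

Four walls enclosing a rectangle with a door in the front wall — a room. Outside width 5850 minus two 148 mm walls gives 5554 mm.


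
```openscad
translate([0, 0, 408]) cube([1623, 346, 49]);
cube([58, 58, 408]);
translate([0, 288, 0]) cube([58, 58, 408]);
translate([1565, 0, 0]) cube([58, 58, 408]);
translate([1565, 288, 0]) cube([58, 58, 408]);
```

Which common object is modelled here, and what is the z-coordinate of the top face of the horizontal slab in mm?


A bench. The seat-top height is 457 mm.

A long slab on four corner posts — a bench. The slab sits at z = 408 with thickness 49, so the top is 408 + 49 = 457 mm.


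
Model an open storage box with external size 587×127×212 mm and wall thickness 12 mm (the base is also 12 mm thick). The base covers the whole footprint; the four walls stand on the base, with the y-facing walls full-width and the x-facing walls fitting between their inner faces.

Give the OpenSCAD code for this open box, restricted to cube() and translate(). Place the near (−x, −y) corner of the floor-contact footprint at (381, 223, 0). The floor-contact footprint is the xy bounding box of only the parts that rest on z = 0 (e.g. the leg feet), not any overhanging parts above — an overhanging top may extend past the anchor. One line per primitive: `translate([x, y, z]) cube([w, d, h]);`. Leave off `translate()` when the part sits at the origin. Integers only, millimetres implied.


translate([381, 223, 0]) cube([587, 127, 12]);
translate([381, 223, 12]) cube([587, 12, 200]);
translate([381, 338, 12]) cube([587, 12, 200]);
translate([381, 235, 12]) cube([12, 103, 200]);
translate([956, 235, 12]) cube([12, 103, 200]);


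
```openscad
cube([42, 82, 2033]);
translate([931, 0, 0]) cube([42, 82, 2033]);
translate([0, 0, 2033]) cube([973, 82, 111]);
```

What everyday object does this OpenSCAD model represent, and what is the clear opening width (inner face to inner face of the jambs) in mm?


A door frame. The clear opening width is 889 mm.

Two 2033 mm tall posts with a header on top — a door frame. The left jamb is 42 mm wide at x = 0; the right jamb starts at x = 931. The clear opening is 931 − 42 = 889 mm.


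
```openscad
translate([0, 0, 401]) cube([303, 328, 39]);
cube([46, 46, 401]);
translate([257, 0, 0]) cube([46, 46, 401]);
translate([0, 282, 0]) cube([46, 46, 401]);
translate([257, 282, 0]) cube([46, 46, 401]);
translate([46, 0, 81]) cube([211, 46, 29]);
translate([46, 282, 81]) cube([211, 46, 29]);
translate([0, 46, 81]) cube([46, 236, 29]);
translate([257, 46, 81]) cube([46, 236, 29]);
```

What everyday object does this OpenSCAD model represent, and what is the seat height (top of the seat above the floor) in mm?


A stool. The seat height is 440 mm.

A 303×328×39 slab at z = 401 on four corner posts — a stool. The seat top is 401 + 39 = 440 mm.


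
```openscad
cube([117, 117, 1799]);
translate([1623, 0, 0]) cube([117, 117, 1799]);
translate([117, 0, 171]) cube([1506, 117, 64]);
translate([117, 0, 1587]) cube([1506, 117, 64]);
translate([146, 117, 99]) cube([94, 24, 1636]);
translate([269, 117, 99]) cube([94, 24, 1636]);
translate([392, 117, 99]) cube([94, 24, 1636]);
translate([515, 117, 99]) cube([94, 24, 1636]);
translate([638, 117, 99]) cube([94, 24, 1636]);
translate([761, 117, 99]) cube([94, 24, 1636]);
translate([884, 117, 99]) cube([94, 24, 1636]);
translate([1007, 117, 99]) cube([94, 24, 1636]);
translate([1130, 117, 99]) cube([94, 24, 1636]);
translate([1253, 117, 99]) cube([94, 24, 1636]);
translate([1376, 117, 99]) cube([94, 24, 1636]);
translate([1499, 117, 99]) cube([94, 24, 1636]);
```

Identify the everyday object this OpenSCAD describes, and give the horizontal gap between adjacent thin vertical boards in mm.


A fence section. The picket gap is 29 mm.

Two posts, two rails, 12 pickets — a fence section. Span 1506 mm holds 12 pickets of 94 mm with 13 equal gaps: ⌊(1506 − 12·94) / 13⌋ = 29 mm.


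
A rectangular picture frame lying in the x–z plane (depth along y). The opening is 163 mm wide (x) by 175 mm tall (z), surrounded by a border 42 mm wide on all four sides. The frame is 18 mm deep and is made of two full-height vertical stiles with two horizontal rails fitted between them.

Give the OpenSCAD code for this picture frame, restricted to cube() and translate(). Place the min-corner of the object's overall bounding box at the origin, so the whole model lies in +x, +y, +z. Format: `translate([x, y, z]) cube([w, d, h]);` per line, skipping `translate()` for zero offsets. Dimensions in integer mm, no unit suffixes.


cube([42, 18, 259]);
translate([205, 0, 0]) cube([42, 18, 259]);
translate([42, 0, 0]) cube([163, 18, 42]);
translate([42, 0, 217]) cube([163, 18, 42]);


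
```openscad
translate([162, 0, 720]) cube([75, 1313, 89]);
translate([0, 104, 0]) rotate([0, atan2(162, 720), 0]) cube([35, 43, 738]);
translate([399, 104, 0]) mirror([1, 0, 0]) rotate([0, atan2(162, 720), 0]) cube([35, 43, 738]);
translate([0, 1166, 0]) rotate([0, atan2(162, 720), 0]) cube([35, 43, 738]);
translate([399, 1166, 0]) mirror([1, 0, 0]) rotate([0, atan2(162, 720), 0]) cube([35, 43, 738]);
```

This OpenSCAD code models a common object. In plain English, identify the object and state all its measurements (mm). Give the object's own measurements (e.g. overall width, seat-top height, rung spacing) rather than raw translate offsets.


A sawhorse. A 75×1313×89 mm beam (x, y, z) sits on two A-frame leg pairs. Each pair is two raked legs of 35×43 mm section (43 mm along y) splaying symmetrically in x. Each leg rises 720 mm vertically over 162 mm of horizontal reach and is 738 mm long along its own axis. Every leg's outer bottom edge rests on the floor and its outer top edge meets a bottom edge of the beam — the left legs (tilting toward +x) meet the beam's −x bottom edge, the right legs (their mirror images, tilting toward −x) meet its +x bottom edge — so the leg tops tuck under the beam, the beam's underside is 720 mm above the floor, and the feet are 399 mm apart outside-to-outside with the beam centred between them. The two leg pairs are set in 104 mm from either end of the beam.


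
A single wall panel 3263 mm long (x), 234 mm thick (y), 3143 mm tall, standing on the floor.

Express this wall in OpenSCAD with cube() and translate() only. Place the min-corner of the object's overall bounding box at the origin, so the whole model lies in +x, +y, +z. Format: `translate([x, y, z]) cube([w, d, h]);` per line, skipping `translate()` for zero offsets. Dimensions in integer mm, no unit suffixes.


cube([3263, 234, 3143]);


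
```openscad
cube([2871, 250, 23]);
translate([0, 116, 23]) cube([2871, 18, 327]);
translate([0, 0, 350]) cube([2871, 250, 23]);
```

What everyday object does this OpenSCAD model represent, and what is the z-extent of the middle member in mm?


An I-beam. The web height is 327 mm.

Two wide flanges with a thin centred web — an I-beam. Overall 373 mm minus two 23 mm flanges gives a web of 373 − 2·23 = 327 mm.


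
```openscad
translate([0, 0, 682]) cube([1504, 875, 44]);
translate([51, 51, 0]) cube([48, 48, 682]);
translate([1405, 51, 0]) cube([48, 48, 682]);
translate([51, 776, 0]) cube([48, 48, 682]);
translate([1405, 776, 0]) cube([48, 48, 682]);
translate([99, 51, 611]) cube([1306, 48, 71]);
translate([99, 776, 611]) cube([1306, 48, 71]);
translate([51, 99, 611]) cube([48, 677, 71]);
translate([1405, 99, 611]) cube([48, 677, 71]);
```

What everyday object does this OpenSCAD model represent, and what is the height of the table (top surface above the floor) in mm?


A table. The table height is 726 mm.

A 1504×875×44 slab sits at z = 682 on four 48 mm square posts — a table. The top surface is at 682 + 44 = 726 mm.


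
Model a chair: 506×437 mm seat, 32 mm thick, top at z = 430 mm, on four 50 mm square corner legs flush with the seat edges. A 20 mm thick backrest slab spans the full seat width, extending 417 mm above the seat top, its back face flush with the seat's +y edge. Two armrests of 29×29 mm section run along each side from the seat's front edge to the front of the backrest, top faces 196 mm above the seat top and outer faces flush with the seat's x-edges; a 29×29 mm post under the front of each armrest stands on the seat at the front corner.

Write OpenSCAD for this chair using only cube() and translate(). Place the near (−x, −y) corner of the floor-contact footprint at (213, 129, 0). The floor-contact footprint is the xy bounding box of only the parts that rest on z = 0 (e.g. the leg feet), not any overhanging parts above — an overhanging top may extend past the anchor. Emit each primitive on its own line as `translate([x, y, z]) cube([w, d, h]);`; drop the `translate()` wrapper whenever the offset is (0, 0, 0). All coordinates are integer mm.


translate([213, 129, 398]) cube([506, 437, 32]);
translate([213, 129, 0]) cube([50, 50, 398]);
translate([669, 129, 0]) cube([50, 50, 398]);
translate([213, 516, 0]) cube([50, 50, 398]);
translate([669, 516, 0]) cube([50, 50, 398]);
translate([213, 546, 430]) cube([506, 20, 417]);
translate([213, 129, 597]) cube([29, 417, 29]);
translate([690, 129, 597]) cube([29, 417, 29]);
translate([213, 129, 430]) cube([29, 29, 167]);
translate([690, 129, 430]) cube([29, 29, 167]);


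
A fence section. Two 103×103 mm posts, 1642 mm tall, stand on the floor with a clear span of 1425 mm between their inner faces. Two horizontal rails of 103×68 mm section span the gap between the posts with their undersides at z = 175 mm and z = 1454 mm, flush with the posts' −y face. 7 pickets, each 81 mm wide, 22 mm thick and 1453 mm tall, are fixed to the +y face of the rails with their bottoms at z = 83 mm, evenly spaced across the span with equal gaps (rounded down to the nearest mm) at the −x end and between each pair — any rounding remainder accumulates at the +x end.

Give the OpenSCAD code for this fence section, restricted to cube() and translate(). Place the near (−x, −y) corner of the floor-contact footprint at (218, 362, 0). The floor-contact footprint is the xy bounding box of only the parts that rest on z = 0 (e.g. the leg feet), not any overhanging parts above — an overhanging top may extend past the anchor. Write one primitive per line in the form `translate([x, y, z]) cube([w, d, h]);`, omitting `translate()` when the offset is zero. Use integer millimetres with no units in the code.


translate([218, 362, 0]) cube([103, 103, 1642]);
translate([1746, 362, 0]) cube([103, 103, 1642]);
translate([321, 362, 175]) cube([1425, 103, 68]);
translate([321, 362, 1454]) cube([1425, 103, 68]);
translate([428, 465, 83]) cube([81, 22, 1453]);
translate([616, 465, 83]) cube([81, 22, 1453]);
translate([804, 465, 83]) cube([81, 22, 1453]);
translate([992, 465, 83]) cube([81, 22, 1453]);
translate([1180, 465, 83]) cube([81, 22, 1453]);
translate([1368, 465, 83]) cube([81, 22, 1453]);
translate([1556, 465, 83]) cube([81, 22, 1453]);


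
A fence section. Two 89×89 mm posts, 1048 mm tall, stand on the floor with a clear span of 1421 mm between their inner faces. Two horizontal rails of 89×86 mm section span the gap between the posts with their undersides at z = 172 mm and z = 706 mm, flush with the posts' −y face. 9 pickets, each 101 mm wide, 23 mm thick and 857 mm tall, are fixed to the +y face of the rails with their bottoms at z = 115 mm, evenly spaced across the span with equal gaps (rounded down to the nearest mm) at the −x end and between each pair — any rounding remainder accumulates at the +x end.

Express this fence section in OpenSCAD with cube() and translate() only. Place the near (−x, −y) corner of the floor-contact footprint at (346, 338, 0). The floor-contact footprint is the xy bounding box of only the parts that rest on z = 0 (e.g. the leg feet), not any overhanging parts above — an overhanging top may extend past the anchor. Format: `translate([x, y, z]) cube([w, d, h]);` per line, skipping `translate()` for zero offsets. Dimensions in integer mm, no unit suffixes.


translate([346, 338, 0]) cube([89, 89, 1048]);
translate([1856, 338, 0]) cube([89, 89, 1048]);
translate([435, 338, 172]) cube([1421, 89, 86]);
translate([435, 338, 706]) cube([1421, 89, 86]);
translate([486, 427, 115]) cube([101, 23, 857]);
translate([638, 427, 115]) cube([101, 23, 857]);
translate([790, 427, 115]) cube([101, 23, 857]);
translate([942, 427, 115]) cube([101, 23, 857]);
translate([1094, 427, 115]) cube([101, 23, 857]);
translate([1246, 427, 115]) cube([101, 23, 857]);
translate([1398, 427, 115]) cube([101, 23, 857]);
translate([1550, 427, 115]) cube([101, 23, 857]);
translate([1702, 427, 115]) cube([101, 23, 857]);


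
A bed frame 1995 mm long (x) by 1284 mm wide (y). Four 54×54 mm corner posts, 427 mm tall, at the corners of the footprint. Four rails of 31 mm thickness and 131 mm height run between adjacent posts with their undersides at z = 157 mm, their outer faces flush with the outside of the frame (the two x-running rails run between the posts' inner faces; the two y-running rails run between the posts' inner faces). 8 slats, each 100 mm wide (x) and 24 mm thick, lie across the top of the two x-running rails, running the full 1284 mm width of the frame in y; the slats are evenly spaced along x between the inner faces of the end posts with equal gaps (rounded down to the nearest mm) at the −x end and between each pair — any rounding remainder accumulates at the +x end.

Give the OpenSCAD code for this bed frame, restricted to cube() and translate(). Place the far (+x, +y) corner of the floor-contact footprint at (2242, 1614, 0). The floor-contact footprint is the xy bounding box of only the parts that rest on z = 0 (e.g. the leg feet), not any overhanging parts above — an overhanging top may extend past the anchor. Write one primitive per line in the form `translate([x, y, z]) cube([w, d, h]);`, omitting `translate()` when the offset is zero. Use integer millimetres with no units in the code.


translate([247, 330, 0]) cube([54, 54, 427]);
translate([247, 1560, 0]) cube([54, 54, 427]);
translate([2188, 330, 0]) cube([54, 54, 427]);
translate([2188, 1560, 0]) cube([54, 54, 427]);
translate([301, 330, 157]) cube([1887, 31, 131]);
translate([301, 1583, 157]) cube([1887, 31, 131]);
translate([247, 384, 157]) cube([31, 1176, 131]);
translate([2211, 384, 157]) cube([31, 1176, 131]);
translate([421, 330, 288]) cube([100, 1284, 24]);
translate([641, 330, 288]) cube([100, 1284, 24]);
translate([861, 330, 288]) cube([100, 1284, 24]);
translate([1081, 330, 288]) cube([100, 1284, 24]);
translate([1301, 330, 288]) cube([100, 1284, 24]);
translate([1521, 330, 288]) cube([100, 1284, 24]);
translate([1741, 330, 288]) cube([100, 1284, 24]);
translate([1961, 330, 288]) cube([100, 1284, 24]);


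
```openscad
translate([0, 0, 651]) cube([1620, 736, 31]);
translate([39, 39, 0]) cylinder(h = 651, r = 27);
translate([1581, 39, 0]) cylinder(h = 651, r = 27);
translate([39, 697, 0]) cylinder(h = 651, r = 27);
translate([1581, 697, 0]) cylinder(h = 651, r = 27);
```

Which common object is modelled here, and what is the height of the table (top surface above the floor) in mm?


A table. The table height is 682 mm.

A 1620×736×31 slab sits at z = 651 on four Ø54 mm round legs — a table. The top surface is at 651 + 31 = 682 mm.


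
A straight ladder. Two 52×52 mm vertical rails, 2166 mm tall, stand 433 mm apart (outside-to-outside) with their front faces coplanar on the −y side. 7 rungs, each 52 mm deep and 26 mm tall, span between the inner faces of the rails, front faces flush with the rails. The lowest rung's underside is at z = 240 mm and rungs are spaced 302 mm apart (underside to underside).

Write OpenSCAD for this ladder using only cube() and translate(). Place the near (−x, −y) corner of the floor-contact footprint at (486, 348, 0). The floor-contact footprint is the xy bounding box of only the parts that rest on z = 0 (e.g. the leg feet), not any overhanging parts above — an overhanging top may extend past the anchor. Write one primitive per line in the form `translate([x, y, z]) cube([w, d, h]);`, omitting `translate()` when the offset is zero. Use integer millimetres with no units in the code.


translate([486, 348, 0]) cube([52, 52, 2166]);
translate([867, 348, 0]) cube([52, 52, 2166]);
translate([538, 348, 240]) cube([329, 52, 26]);
translate([538, 348, 542]) cube([329, 52, 26]);
translate([538, 348, 844]) cube([329, 52, 26]);
translate([538, 348, 1146]) cube([329, 52, 26]);
translate([538, 348, 1448]) cube([329, 52, 26]);
translate([538, 348, 1750]) cube([329, 52, 26]);
translate([538, 348, 2052]) cube([329, 52, 26]);


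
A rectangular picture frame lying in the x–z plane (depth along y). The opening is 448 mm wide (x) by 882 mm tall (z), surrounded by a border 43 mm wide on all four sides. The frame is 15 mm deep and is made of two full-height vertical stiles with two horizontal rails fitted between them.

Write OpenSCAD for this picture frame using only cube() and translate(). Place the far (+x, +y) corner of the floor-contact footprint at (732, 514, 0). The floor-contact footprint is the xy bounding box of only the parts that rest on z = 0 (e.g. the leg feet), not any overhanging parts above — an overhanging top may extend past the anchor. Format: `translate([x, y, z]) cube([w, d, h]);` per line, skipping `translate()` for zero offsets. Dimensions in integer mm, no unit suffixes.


translate([198, 499, 0]) cube([43, 15, 968]);
translate([689, 499, 0]) cube([43, 15, 968]);
translate([241, 499, 0]) cube([448, 15, 43]);
translate([241, 499, 925]) cube([448, 15, 43]);


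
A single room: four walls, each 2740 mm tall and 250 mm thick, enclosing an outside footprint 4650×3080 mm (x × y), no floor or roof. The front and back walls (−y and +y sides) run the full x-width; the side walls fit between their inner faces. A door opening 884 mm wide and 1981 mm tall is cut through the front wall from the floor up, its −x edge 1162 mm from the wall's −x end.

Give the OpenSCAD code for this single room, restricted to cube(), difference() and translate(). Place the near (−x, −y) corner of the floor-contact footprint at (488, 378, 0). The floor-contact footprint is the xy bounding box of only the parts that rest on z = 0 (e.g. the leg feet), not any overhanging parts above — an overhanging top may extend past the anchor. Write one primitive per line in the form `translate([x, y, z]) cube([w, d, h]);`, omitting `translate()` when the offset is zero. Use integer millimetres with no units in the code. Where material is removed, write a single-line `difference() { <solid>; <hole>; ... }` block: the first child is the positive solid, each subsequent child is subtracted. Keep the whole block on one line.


difference() { translate([488, 378, 0]) cube([4650, 250, 2740]); translate([1650, 378, 0]) cube([884, 250, 1981]); }
translate([488, 3208, 0]) cube([4650, 250, 2740]);
translate([488, 628, 0]) cube([250, 2580, 2740]);
translate([4888, 628, 0]) cube([250, 2580, 2740]);


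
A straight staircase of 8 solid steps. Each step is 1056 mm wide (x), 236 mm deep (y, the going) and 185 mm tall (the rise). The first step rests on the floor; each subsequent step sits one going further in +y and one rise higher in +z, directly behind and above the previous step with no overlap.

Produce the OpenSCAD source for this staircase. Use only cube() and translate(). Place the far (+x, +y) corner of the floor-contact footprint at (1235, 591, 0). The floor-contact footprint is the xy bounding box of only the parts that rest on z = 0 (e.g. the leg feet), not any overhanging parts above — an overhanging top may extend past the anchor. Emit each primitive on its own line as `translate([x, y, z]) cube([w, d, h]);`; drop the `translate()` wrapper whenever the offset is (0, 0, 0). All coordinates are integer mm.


translate([179, 355, 0]) cube([1056, 236, 185]);
translate([179, 591, 185]) cube([1056, 236, 185]);
translate([179, 827, 370]) cube([1056, 236, 185]);
translate([179, 1063, 555]) cube([1056, 236, 185]);
translate([179, 1299, 740]) cube([1056, 236, 185]);
translate([179, 1535, 925]) cube([1056, 236, 185]);
translate([179, 1771, 1110]) cube([1056, 236, 185]);
translate([179, 2007, 1295]) cube([1056, 236, 185]);


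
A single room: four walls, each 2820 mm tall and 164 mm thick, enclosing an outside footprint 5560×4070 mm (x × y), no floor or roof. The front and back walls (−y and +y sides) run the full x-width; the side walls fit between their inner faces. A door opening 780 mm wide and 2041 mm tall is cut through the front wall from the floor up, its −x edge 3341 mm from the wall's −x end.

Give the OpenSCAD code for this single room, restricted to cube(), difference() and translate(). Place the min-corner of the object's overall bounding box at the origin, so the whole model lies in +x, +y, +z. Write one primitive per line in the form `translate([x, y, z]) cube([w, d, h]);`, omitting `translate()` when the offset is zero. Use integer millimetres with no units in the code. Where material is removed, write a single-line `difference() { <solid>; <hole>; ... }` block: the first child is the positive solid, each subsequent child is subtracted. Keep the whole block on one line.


difference() { cube([5560, 164, 2820]); translate([3341, 0, 0]) cube([780, 164, 2041]); }
translate([0, 3906, 0]) cube([5560, 164, 2820]);
translate([0, 164, 0]) cube([164, 3742, 2820]);
translate([5396, 164, 0]) cube([164, 3742, 2820]);


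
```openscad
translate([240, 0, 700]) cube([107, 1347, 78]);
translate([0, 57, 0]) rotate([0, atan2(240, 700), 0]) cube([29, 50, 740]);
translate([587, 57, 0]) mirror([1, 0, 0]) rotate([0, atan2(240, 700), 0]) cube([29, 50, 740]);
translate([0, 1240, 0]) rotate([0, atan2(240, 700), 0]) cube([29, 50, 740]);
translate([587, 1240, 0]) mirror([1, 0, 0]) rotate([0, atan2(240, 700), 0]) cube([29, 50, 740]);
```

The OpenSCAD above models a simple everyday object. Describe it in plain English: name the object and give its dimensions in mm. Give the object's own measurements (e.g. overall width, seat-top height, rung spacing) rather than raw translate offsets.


A sawhorse. A 107×1347×78 mm beam (x, y, z) sits on two A-frame leg pairs. Each pair is two raked legs of 29×50 mm section (50 mm along y) splaying symmetrically in x. Each leg rises 700 mm vertically over 240 mm of horizontal reach and is 740 mm long along its own axis. Every leg's outer bottom edge rests on the floor and its outer top edge meets a bottom edge of the beam — the left legs (tilting toward +x) meet the beam's −x bottom edge, the right legs (their mirror images, tilting toward −x) meet its +x bottom edge — so the leg tops tuck under the beam, the beam's underside is 700 mm above the floor, and the feet are 587 mm apart outside-to-outside with the beam centred between them. The two leg pairs are set in 57 mm from either end of the beam.


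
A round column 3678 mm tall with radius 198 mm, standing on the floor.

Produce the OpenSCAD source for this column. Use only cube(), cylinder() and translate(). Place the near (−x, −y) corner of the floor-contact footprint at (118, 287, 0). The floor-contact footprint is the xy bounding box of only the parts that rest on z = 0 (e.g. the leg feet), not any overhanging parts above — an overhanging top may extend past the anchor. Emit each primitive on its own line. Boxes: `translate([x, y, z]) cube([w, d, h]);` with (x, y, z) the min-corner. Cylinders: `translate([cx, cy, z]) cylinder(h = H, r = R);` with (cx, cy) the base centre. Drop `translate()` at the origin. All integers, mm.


translate([316, 485, 0]) cylinder(h = 3678, r = 198);


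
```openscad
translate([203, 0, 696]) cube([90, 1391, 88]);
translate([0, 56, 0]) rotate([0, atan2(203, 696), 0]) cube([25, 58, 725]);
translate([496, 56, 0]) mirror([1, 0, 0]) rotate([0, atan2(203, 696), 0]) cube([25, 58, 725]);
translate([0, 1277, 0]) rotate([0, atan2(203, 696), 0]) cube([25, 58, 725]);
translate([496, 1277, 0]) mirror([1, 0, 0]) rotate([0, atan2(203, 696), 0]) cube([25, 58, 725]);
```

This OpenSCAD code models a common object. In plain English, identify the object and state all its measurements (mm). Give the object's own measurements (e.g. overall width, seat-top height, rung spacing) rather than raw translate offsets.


A sawhorse. A 90×1391×88 mm beam (x, y, z) sits on two A-frame leg pairs. Each pair is two raked legs of 25×58 mm section (58 mm along y) splaying symmetrically in x. Each leg rises 696 mm vertically over 203 mm of horizontal reach and is 725 mm long along its own axis. Every leg's outer bottom edge rests on the floor and its outer top edge meets a bottom edge of the beam — the left legs (tilting toward +x) meet the beam's −x bottom edge, the right legs (their mirror images, tilting toward −x) meet its +x bottom edge — so the leg tops tuck under the beam, the beam's underside is 696 mm above the floor, and the feet are 496 mm apart outside-to-outside with the beam centred between them. The two leg pairs are set in 56 mm from either end of the beam.


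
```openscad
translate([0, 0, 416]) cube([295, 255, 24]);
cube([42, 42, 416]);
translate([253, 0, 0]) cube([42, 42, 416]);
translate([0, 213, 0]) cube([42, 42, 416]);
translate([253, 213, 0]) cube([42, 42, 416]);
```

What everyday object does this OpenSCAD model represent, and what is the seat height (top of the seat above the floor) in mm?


A stool. The seat height is 440 mm.

A 295×255×24 slab at z = 416 on four corner posts — a stool. The seat top is 416 + 24 = 440 mm.
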